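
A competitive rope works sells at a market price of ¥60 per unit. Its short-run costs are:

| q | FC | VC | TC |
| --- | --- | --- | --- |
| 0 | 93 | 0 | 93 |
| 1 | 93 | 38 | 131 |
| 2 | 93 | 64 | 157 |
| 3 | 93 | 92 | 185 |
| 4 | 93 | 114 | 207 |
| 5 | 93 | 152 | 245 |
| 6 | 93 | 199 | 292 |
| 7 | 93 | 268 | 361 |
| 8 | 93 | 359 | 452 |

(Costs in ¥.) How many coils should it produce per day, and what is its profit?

Tabulate TR − TC: q=0: -93; q=1: -71; q=2: -37; q=3: -5; q=4: 33; q=5: 55; q=6: 68; q=7: 59; q=8: 28.
Profit is maximized at q = 6. AVC there is 199/6 = ¥33.17 ≤ P, so producing beats shutting down (which would give -¥93).

q = 6; profit = ¥68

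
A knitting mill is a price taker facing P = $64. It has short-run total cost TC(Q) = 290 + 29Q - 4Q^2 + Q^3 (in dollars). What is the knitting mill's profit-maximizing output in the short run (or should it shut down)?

Produce at Q = 5

Variable cost is VC = 29Q - 4Q^2 + Q^3, so AVC = VC/Q = 29 - 4Q + Q^2 and MC = dTC/dQ = 29 - 8Q + 3Q^2.
AVC is minimized where dAVC/dQ = -4 + 2Q = 0, at Q = 2; min AVC = 29 - 4·2 + 2^2 = $25.
Because $64 ≥ $25, revenue can cover variable cost; the firm operates.
Set P = MC: 64 = 29 - 8Q + 3Q^2 → -35 - 8Q + 3Q^2 = 0. The roots are Q = -7/3 and Q = 5; the profit-maximizing output is on the rising part of MC, so Q* = 5.
Check: AVC at Q = 5 is $34 ≤ P, so revenue covers variable cost.
Profit = P·Q − TC = 64·5 − 460 = -$140, a loss, but smaller than the $290 fixed cost the firm would lose by shutting down.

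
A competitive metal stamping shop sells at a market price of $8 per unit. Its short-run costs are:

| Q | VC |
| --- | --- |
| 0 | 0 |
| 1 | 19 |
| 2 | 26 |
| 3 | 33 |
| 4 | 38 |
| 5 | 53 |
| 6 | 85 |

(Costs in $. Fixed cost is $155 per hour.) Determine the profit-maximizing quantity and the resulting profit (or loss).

Q = 0 (shut down); profit = -$155

Profit at each row (π = 8Q − TC): Q=0: -155; Q=1: -166; Q=2: -165; Q=3: -164; Q=4: -161; Q=5: -168; Q=6: -192.
Profit is highest at Q = 0. Equivalently, the lowest AVC in the table is 38/4 ≈ $9.50 at Q = 4, and P = $8 falls below it — price never covers variable cost, so the firm shuts down and loses only its fixed cost.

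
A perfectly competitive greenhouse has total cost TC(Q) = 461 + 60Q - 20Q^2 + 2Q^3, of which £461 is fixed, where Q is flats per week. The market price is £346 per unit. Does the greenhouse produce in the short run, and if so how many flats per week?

Produce at Q = 11

Strip out fixed cost: VC = 60Q - 20Q^2 + 2Q^3. Then AVC = 60 - 20Q + 2Q^2 and MC = 60 - 40Q + 6Q^2.
AVC is minimized where dAVC/dQ = -20 + 4Q = 0, at Q = 5; min AVC = 60 - 20·5 + 2·5^2 = £10.
Since P = £346 ≥ min AVC = £10, price covers variable cost and the firm should produce.
Solving P = MC: -286 - 40Q + 6Q^2 = 0 ⇒ Q = -13/3 or 11. On the upward-sloping branch, Q* = 11.
Check: AVC at Q = 11 is £82 ≤ P, so revenue covers variable cost.
Profit = P·Q − TC = 346·11 − 1363 = £2443.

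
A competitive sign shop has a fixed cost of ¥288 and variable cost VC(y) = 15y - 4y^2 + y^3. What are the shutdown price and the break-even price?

Shutdown price = ¥11; break-even price = ¥75

Shutdown price = min AVC. AVC = 15 - 4y + y^2, with vertex at y = 2 and minimum ¥11.
ATC = 288/y + 15 - 4y + y^2. Setting dATC/dy = −288/y^2 − 4 + 2y = 0 gives y = 6 (since 2·6^3 − 4·6^2 = 288).
min ATC = 288/6 + 15 − 4·6 + 6^2 = ¥75. That is the break-even price.
For ¥11 ≤ P < ¥75 the firm produces at a loss; below ¥11 it shuts down.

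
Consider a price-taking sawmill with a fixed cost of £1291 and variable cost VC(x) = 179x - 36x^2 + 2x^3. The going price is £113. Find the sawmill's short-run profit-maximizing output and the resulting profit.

AVC = 179 - 36x + 2x^2; min AVC = £17 at x = 9. Since P = £113 ≥ min AVC, the firm produces.
MC = 179 - 72x + 6x^2. Setting P = MC and taking the root on the rising branch gives x* = 11.
TR = 113·11 = 1243. TC = 1291 + 275 = 1566. Profit = 1243 − 1566 = -£323.
Shutting down would mean losing the fixed cost of £1291, so operating at a loss of £323 is better by £968.

Profit = -£323 at x = 11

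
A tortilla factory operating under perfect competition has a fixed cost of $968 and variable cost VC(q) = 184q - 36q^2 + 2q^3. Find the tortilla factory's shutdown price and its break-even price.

Shutdown price = $22; break-even price = $118

AVC = 184 - 36q + 2q^2; minimized at q = 9, giving min AVC = $22. That is the shutdown price.
ATC = 968/q + 184 - 36q + 2q^2. Setting dATC/dq = −968/q^2 − 36 + 4q = 0 gives q = 11 (since 4·11^3 − 36·11^2 = 968).
min ATC = 968/11 + 184 − 36·11 + 2·11^2 = $118. That is the break-even price.
Between these two prices the firm operates at a loss; above $118 it earns a profit.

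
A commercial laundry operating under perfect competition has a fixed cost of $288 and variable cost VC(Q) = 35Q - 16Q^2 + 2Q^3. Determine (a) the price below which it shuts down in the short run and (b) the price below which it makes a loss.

Shutdown price = $3; break-even price = $59

Shutdown price = min AVC. AVC = 35 - 16Q + 2Q^2, with vertex at Q = 4 and minimum $3.
ATC = 288/Q + 35 - 16Q + 2Q^2. Setting dATC/dQ = −288/Q^2 − 16 + 4Q = 0 gives Q = 6 (since 4·6^3 − 16·6^2 = 288).
min ATC = 288/6 + 35 − 16·6 + 2·6^2 = $59. That is the break-even price.
Between these two prices the firm operates at a loss; above $59 it earns a profit.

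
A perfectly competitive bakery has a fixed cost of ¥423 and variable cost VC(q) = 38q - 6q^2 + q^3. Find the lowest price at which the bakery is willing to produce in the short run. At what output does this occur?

Short-run supply begins at min AVC. From VC = 38q - 6q^2 + q^3, AVC = 38 - 6q + q^2.
At the minimum of AVC, MC = AVC. MC = 38 - 12q + 3q^2; setting MC = AVC gives 2q^2 - 6q = 0, so q = 3. min AVC = 29.
The firm shuts down for any P below ¥29.

¥29 per unit, at q = 3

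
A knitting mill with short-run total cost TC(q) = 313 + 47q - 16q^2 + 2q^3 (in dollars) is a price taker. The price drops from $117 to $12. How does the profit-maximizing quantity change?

MC = 47 - 32q + 6q^2; the shutdown threshold is min AVC = $15 (at q = 4).
At P = $117 ≥ min AVC, set P = MC on the rising branch: q = 7.
At P = $12 < min AVC = $15, price no longer covers variable cost at any output, so the firm shuts down: q = 0.

Output falls from 7 to 0 (the firm shuts down)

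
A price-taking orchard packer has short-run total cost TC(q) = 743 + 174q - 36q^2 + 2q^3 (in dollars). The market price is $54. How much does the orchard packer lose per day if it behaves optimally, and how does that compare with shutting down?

AVC = 174 - 36q + 2q^2 has its minimum $12 at q = 9; price $54 clears that bar, so the firm operates.
MC = 174 - 72q + 6q^2. Setting P = MC and taking the root on the rising branch gives q* = 10.
TR = 54·10 = 540. TC = 743 + 140 = 883. Profit = 540 − 883 = -$343.
Shutting down would mean losing the fixed cost of $743, so operating at a loss of $343 is better by $400.

Profit = -$343 at q = 10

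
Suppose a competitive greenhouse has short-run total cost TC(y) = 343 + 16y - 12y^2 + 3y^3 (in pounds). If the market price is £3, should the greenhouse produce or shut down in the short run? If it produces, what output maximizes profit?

Shut down

Strip out fixed cost: VC = 16y - 12y^2 + 3y^3. Then AVC = 16 - 12y + 3y^2 and MC = 16 - 24y + 9y^2.
AVC is minimized where dAVC/dy = -12 + 6y = 0, at y = 2; min AVC = 16 - 12·2 + 3·2^2 = £4.
P = £3 lies below min AVC = £4; no output level covers variable cost.
Best response: produce nothing and absorb the £343 fixed cost.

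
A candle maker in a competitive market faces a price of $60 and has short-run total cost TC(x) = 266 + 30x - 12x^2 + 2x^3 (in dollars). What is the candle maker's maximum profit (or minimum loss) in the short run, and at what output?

Profit = -$66 at x = 5

AVC = 30 - 12x + 2x^2; min AVC = $12 at x = 3. Since P = $60 ≥ min AVC, the firm produces.
MC = 30 - 24x + 6x^2. Setting P = MC and taking the root on the rising branch gives x* = 5.
TR = 60·5 = 300. TC = 266 + 100 = 366. Profit = 300 − 366 = -$66.
That loss of $66 beats the $266 the firm would lose by shutting down; producing recovers $200 of fixed cost.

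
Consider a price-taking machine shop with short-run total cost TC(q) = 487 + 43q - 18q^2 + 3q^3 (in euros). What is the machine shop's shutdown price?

€16 per unit

The shutdown price is the minimum of AVC. VC = 43q - 18q^2 + 3q^3, so AVC = 43 - 18q + 3q^2.
dAVC/dq = -18 + 6q = 0 gives q = 3. min AVC = 43 - 18·3 + 3·3^2 = 16.
The firm shuts down for any P below €16.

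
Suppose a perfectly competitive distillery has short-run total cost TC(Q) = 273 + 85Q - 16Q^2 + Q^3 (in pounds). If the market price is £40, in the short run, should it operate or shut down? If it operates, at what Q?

Strip out fixed cost: VC = 85Q - 16Q^2 + Q^3. Then AVC = 85 - 16Q + Q^2 and MC = 85 - 32Q + 3Q^2.
The AVC parabola has its vertex at Q = 16/2 = 8, where AVC = 85 - 16·8 + 8^2 = £21.
P = £40 exceeds min AVC = £21, so the firm stays open.
Set P = MC: 40 = 85 - 32Q + 3Q^2 → 45 - 32Q + 3Q^2 = 0. The roots are Q = 5/3 and Q = 9; the profit-maximizing output is on the rising part of MC, so Q* = 9.
Check: AVC at Q = 9 is £22 ≤ P, so revenue covers variable cost.
Profit = P·Q − TC = 40·9 − 471 = -£111, a loss, but smaller than the £273 fixed cost the firm would lose by shutting down.

Produce at Q = 9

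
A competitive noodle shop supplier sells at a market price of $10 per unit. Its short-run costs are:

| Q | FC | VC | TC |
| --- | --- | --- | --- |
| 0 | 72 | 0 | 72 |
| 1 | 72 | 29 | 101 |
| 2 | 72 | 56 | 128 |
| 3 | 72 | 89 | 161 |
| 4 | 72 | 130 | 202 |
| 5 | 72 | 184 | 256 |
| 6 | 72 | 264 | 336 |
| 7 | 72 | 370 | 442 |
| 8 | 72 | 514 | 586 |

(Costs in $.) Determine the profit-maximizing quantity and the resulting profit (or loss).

Q = 0 (shut down); profit = -$72

Profit at each row (π = 10Q − TC): Q=0: -72; Q=1: -91; Q=2: -108; Q=3: -131; Q=4: -162; Q=5: -206; Q=6: -276; Q=7: -372; Q=8: -506.
Profit is highest at Q = 0. Equivalently, the lowest AVC in the table is 56/2 ≈ $28 at Q = 2, and P = $10 falls below it — price never covers variable cost, so the firm shuts down and loses only its fixed cost.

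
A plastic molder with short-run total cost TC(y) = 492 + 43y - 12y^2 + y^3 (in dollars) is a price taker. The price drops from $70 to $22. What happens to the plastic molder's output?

Output falls from 9 to 7

AVC = 43 - 12y + y^2, minimized at y = 6 where min AVC = $7. MC = 43 - 24y + 3y^2.
At P = $70 ≥ min AVC, set P = MC on the rising branch: y = 9.
At P = $22 ≥ min AVC, set P = MC: y = 7. The firm stays open but cuts output.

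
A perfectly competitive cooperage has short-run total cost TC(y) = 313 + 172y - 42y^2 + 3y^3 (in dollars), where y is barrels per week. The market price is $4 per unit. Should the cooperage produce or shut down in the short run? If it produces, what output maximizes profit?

From TC, MC = TC'(y) = 172 - 84y + 9y^2 and AVC = VC/y = 172 - 42y + 3y^2.
The AVC parabola has its vertex at y = 42/6 = 7, where AVC = 172 - 42·7 + 3·7^2 = $25.
Since P = $4 < min AVC = $25, price fails to cover variable cost at any output.
The firm minimizes its loss by shutting down and losing only its fixed cost of $313.

Shut down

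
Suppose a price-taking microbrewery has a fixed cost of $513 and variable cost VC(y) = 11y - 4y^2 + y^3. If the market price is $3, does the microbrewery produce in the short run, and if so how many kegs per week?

Shut down

Strip out fixed cost: VC = 11y - 4y^2 + y^3. Then AVC = 11 - 4y + y^2 and MC = 11 - 8y + 3y^2.
The AVC parabola has its vertex at y = 4/2 = 2, where AVC = 11 - 4·2 + 2^2 = $7.
P = $3 lies below min AVC = $7; no output level covers variable cost.
Best response: produce nothing and absorb the $513 fixed cost.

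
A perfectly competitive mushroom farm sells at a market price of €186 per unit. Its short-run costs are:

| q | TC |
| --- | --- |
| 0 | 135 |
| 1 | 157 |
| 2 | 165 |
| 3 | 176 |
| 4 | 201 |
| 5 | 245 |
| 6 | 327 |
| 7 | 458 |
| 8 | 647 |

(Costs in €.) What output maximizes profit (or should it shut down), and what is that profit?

q = 7; profit = €844

Profit at each row (π = 186q − TC): q=0: -135; q=1: 29; q=2: 207; q=3: 382; q=4: 543; q=5: 685; q=6: 789; q=7: 844; q=8: 841.
Profit is maximized at q = 7. AVC there is 323/7 = €46.14 ≤ P, so producing beats shutting down (which would give -€135).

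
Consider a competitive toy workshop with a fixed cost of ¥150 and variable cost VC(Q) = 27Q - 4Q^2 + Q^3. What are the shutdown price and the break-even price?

AVC = 27 - 4Q + Q^2; minimized at Q = 2, giving min AVC = ¥23. That is the shutdown price.
ATC = 150/Q + 27 - 4Q + Q^2. Setting dATC/dQ = −150/Q^2 − 4 + 2Q = 0 gives Q = 5 (since 2·5^3 − 4·5^2 = 150).
min ATC = 150/5 + 27 − 4·5 + 5^2 = ¥62. That is the break-even price.
Between these two prices the firm operates at a loss; above ¥62 it earns a profit.

Shutdown price = ¥23; break-even price = ¥62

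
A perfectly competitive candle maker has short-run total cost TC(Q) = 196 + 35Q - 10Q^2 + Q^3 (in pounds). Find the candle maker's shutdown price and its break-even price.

Shutdown price = £10; break-even price = £42

AVC = 35 - 10Q + Q^2; minimized at Q = 5, giving min AVC = £10. That is the shutdown price.
ATC = 196/Q + 35 - 10Q + Q^2. Setting dATC/dQ = −196/Q^2 − 10 + 2Q = 0 gives Q = 7 (since 2·7^3 − 10·7^2 = 196).
min ATC = 196/7 + 35 − 10·7 + 7^2 = £42. That is the break-even price.
Between these two prices the firm operates at a loss; above £42 it earns a profit.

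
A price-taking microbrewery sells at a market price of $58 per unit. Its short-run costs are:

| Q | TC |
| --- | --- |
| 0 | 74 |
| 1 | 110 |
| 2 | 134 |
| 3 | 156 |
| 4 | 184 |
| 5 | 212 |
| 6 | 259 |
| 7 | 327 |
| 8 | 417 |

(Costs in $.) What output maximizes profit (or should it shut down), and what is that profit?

Q = 6; profit = $89

Profit at each row (π = 58Q − TC): Q=0: -74; Q=1: -52; Q=2: -18; Q=3: 18; Q=4: 48; Q=5: 78; Q=6: 89; Q=7: 79; Q=8: 47.
Profit is maximized at Q = 6. AVC there is 185/6 = $30.83 ≤ P, so producing beats shutting down (which would give -$74).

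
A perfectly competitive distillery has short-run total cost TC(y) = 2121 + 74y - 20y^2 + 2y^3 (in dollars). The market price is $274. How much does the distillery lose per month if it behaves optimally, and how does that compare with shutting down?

AVC = 74 - 20y + 2y^2; min AVC = $24 at y = 5. Since P = $274 ≥ min AVC, the firm produces.
With MC = 74 - 40y + 6y^2, P = MC on the upward-sloping part at y* = 10.
TR = 274·10 = 2740. TC = 2121 + 740 = 2861. Profit = 2740 − 2861 = -$121.
That loss of $121 beats the $2121 the firm would lose by shutting down; producing recovers $2000 of fixed cost.

Profit = -$121 at y = 10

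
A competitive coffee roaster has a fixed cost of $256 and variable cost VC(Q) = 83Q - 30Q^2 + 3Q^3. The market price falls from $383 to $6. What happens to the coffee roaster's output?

Output falls from 10 to 0 (the firm shuts down)

MC = 83 - 60Q + 9Q^2; the shutdown threshold is min AVC = $8 (at Q = 5).
At P = $383 ≥ min AVC, set P = MC on the rising branch: Q = 10.
At P = $6 < min AVC = $8, price no longer covers variable cost at any output, so the firm shuts down: Q = 0.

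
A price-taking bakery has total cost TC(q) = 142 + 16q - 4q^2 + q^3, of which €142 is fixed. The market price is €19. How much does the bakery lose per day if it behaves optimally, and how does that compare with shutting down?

Profit = -€124 at q = 3

AVC = 16 - 4q + q^2; min AVC = €12 at q = 2. Since P = €19 ≥ min AVC, the firm produces.
With MC = 16 - 8q + 3q^2, P = MC on the upward-sloping part at q* = 3.
TR = 19·3 = 57. TC = 142 + 39 = 181. Profit = 57 − 181 = -€124.
Shutting down would mean losing the fixed cost of €142, so operating at a loss of €124 is better by €18.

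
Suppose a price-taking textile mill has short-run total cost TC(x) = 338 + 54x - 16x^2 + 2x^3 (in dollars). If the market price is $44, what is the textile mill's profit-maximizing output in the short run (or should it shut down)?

Produce at x = 5

Strip out fixed cost: VC = 54x - 16x^2 + 2x^3. Then AVC = 54 - 16x + 2x^2 and MC = 54 - 32x + 6x^2.
AVC is minimized where dAVC/dx = -16 + 4x = 0, at x = 4; min AVC = 54 - 16·4 + 2·4^2 = $22.
Because $44 ≥ $22, revenue can cover variable cost; the firm operates.
Set P = MC: 44 = 54 - 32x + 6x^2 → 10 - 32x + 6x^2 = 0. The roots are x = 1/3 and x = 5; the profit-maximizing output is on the rising part of MC, so x* = 5.
Check: AVC at x = 5 is $24 ≤ P, so revenue covers variable cost.
Profit = P·x − TC = 44·5 − 458 = -$238, a loss, but smaller than the $338 fixed cost the firm would lose by shutting down.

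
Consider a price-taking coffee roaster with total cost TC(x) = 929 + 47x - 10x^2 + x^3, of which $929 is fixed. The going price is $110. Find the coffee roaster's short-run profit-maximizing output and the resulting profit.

Profit = -$281 at x = 9

AVC = 47 - 10x + x^2 has its minimum $22 at x = 5; price $110 clears that bar, so the firm operates.
With MC = 47 - 20x + 3x^2, P = MC on the upward-sloping part at x* = 9.
TR = 110·9 = 990. TC = 929 + 342 = 1271. Profit = 990 − 1271 = -$281.
By producing, the firm covers all variable cost plus $648 of fixed cost; shutting down would lose the full $929.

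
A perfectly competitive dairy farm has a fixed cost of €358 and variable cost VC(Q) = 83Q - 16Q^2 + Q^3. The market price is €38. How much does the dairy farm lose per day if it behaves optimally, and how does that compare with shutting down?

Profit = -€196 at Q = 9

AVC = 83 - 16Q + Q^2 has its minimum €19 at Q = 8; price €38 clears that bar, so the firm operates.
With MC = 83 - 32Q + 3Q^2, P = MC on the upward-sloping part at Q* = 9.
TR = 38·9 = 342. TC = 358 + 180 = 538. Profit = 342 − 538 = -€196.
By producing, the firm covers all variable cost plus €162 of fixed cost; shutting down would lose the full €358.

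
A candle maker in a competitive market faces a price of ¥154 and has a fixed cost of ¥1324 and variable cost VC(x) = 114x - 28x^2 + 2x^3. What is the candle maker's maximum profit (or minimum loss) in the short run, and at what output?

Profit = -¥124 at x = 10

AVC = 114 - 28x + 2x^2 has its minimum ¥16 at x = 7; price ¥154 clears that bar, so the firm operates.
With MC = 114 - 56x + 6x^2, P = MC on the upward-sloping part at x* = 10.
TR = 154·10 = 1540. TC = 1324 + 340 = 1664. Profit = 1540 − 1664 = -¥124.
That loss of ¥124 beats the ¥1324 the firm would lose by shutting down; producing recovers ¥1200 of fixed cost.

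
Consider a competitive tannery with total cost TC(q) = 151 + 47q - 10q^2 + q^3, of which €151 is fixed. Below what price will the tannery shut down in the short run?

€22 per unit

The shutdown price is the minimum of AVC. VC = 47q - 10q^2 + q^3, so AVC = 47 - 10q + q^2.
dAVC/dq = -10 + 2q = 0 gives q = 5. min AVC = 47 - 10·5 + 5^2 = 22.
For P < €22 the firm produces nothing.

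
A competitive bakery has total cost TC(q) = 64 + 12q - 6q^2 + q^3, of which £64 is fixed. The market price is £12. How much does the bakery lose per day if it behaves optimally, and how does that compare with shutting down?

Profit = -£32 at q = 4

AVC = 12 - 6q + q^2; min AVC = £3 at q = 3. Since P = £12 ≥ min AVC, the firm produces.
With MC = 12 - 12q + 3q^2, P = MC on the upward-sloping part at q* = 4.
TR = 12·4 = 48. TC = 64 + 16 = 80. Profit = 48 − 80 = -£32.
Shutting down would mean losing the fixed cost of £64, so operating at a loss of £32 is better by £32.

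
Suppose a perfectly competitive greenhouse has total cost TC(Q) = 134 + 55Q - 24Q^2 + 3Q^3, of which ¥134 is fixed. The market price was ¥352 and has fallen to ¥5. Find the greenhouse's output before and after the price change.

Output falls from 9 to 0 (the firm shuts down)

AVC = 55 - 24Q + 3Q^2, minimized at Q = 4 where min AVC = ¥7. MC = 55 - 48Q + 9Q^2.
With P = ¥352 above the shutdown price, P = MC gives Q = 9.
At P = ¥5 < min AVC = ¥7, price no longer covers variable cost at any output, so the firm shuts down: Q = 0.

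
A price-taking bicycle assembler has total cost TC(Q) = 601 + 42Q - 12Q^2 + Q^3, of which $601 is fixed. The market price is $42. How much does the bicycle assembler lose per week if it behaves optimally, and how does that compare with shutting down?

Profit = -$345 at Q = 8

AVC = 42 - 12Q + Q^2; min AVC = $6 at Q = 6. Since P = $42 ≥ min AVC, the firm produces.
MC = 42 - 24Q + 3Q^2. Setting P = MC and taking the root on the rising branch gives Q* = 8.
TR = 42·8 = 336. TC = 601 + 80 = 681. Profit = 336 − 681 = -$345.
Shutting down would mean losing the fixed cost of $601, so operating at a loss of $345 is better by $256.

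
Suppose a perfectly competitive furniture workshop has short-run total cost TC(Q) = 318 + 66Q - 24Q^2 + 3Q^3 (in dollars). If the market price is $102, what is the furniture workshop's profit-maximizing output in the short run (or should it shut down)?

Produce at Q = 6

Variable cost is VC = 66Q - 24Q^2 + 3Q^3, so AVC = VC/Q = 66 - 24Q + 3Q^2 and MC = dTC/dQ = 66 - 48Q + 9Q^2.
AVC is minimized where dAVC/dQ = -24 + 6Q = 0, at Q = 4; min AVC = 66 - 24·4 + 3·4^2 = $18.
P = $102 exceeds min AVC = $18, so the firm stays open.
P = MC gives -36 - 48Q + 9Q^2 = 0, with roots -2/3 and 6. Take the larger (rising MC): Q* = 6.
Check: AVC at Q = 6 is $30 ≤ P, so revenue covers variable cost.
Profit = P·Q − TC = 102·6 − 498 = $114.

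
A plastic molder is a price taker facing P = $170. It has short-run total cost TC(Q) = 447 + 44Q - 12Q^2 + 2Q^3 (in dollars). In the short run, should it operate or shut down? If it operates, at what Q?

Produce at Q = 7

Strip out fixed cost: VC = 44Q - 12Q^2 + 2Q^3. Then AVC = 44 - 12Q + 2Q^2 and MC = 44 - 24Q + 6Q^2.
AVC hits its minimum where MC = AVC, at Q = 3, giving min AVC = 44 - 12·3 + 2·3^2 = $26.
Because $170 ≥ $26, revenue can cover variable cost; the firm operates.
P = MC gives -126 - 24Q + 6Q^2 = 0, with roots -3 and 7. Take the larger (rising MC): Q* = 7.
Check: AVC at Q = 7 is $58 ≤ P, so revenue covers variable cost.
Profit = P·Q − TC = 170·7 − 853 = $337.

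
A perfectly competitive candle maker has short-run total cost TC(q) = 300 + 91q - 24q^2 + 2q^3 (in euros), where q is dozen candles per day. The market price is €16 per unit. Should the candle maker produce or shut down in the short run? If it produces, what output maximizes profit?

Variable cost is VC = 91q - 24q^2 + 2q^3, so AVC = VC/q = 91 - 24q + 2q^2 and MC = dTC/dq = 91 - 48q + 6q^2.
AVC hits its minimum where MC = AVC, at q = 6, giving min AVC = 91 - 24·6 + 2·6^2 = €19.
With P < min AVC (€16 < €19), every unit sold adds to the loss.
Shutting down limits the loss to fixed cost, €300.

Shut down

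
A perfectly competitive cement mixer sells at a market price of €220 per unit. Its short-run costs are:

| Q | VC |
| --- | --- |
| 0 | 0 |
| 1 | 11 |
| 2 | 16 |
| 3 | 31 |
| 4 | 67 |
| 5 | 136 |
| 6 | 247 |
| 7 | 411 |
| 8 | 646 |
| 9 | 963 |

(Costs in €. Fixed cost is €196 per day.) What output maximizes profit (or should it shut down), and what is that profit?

Q = 7; profit = €933

Compute π = P·Q − TC at each output: Q=0: -196; Q=1: 13; Q=2: 228; Q=3: 433; Q=4: 617; Q=5: 768; Q=6: 877; Q=7: 933; Q=8: 918; Q=9: 821.
Profit is maximized at Q = 7. AVC there is 411/7 = €58.71 ≤ P, so producing beats shutting down (which would give -€196).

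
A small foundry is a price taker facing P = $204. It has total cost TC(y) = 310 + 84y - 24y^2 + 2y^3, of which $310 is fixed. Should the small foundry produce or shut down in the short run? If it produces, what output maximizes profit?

From TC, MC = TC'(y) = 84 - 48y + 6y^2 and AVC = VC/y = 84 - 24y + 2y^2.
AVC is minimized where dAVC/dy = -24 + 4y = 0, at y = 6; min AVC = 84 - 24·6 + 2·6^2 = $12.
Because $204 ≥ $12, revenue can cover variable cost; the firm operates.
Set P = MC: 204 = 84 - 48y + 6y^2 → -120 - 48y + 6y^2 = 0. The roots are y = -2 and y = 10; the profit-maximizing output is on the rising part of MC, so y* = 10.
Check: AVC at y = 10 is $44 ≤ P, so revenue covers variable cost.
Profit = P·y − TC = 204·10 − 750 = $1290.

Produce at y = 10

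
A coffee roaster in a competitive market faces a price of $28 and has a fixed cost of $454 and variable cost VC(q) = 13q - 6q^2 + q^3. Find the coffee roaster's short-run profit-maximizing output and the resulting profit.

AVC = 13 - 6q + q^2; min AVC = $4 at q = 3. Since P = $28 ≥ min AVC, the firm produces.
MC = 13 - 12q + 3q^2. Setting P = MC and taking the root on the rising branch gives q* = 5.
TR = 28·5 = 140. TC = 454 + 40 = 494. Profit = 140 − 494 = -$354.
That loss of $354 beats the $454 the firm would lose by shutting down; producing recovers $100 of fixed cost.

Profit = -$354 at q = 5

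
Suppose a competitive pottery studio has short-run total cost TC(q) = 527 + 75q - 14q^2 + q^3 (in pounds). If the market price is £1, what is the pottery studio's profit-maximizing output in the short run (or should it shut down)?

Shut down

Strip out fixed cost: VC = 75q - 14q^2 + q^3. Then AVC = 75 - 14q + q^2 and MC = 75 - 28q + 3q^2.
AVC is minimized where dAVC/dq = -14 + 2q = 0, at q = 7; min AVC = 75 - 14·7 + 7^2 = £26.
P = £1 lies below min AVC = £26; no output level covers variable cost.
Best response: produce nothing and absorb the £527 fixed cost.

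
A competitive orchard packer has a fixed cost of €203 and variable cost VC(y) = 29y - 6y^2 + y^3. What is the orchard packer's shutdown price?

€20 per unit

The shutdown price is the minimum of AVC. VC = 29y - 6y^2 + y^3, so AVC = 29 - 6y + y^2.
At the minimum of AVC, MC = AVC. MC = 29 - 12y + 3y^2; setting MC = AVC gives 2y^2 - 6y = 0, so y = 3. min AVC = 20.
So the shutdown price is €20.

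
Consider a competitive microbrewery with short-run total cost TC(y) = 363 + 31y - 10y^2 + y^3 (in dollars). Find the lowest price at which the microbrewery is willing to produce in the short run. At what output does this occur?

The shutdown price is the minimum of AVC. VC = 31y - 10y^2 + y^3, so AVC = 31 - 10y + y^2.
At the minimum of AVC, MC = AVC. MC = 31 - 20y + 3y^2; setting MC = AVC gives 2y^2 - 10y = 0, so y = 5. min AVC = 6.
So the shutdown price is $6.

$6 per unit, at y = 5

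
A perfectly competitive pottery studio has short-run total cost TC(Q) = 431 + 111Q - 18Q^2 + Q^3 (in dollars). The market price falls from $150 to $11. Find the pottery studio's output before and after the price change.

MC = 111 - 36Q + 3Q^2; the shutdown threshold is min AVC = $30 (at Q = 9).
With P = $150 above the shutdown price, P = MC gives Q = 13.
At P = $11 < min AVC = $30, price no longer covers variable cost at any output, so the firm shuts down: Q = 0.

Output falls from 13 to 0 (the firm shuts down)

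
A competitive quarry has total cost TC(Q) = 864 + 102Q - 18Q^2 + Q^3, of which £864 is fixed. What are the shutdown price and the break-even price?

Shutdown price = min AVC. AVC = 102 - 18Q + Q^2, with vertex at Q = 9 and minimum £21.
ATC = 864/Q + 102 - 18Q + Q^2. Setting dATC/dQ = −864/Q^2 − 18 + 2Q = 0 gives Q = 12 (since 2·12^3 − 18·12^2 = 864).
min ATC = 864/12 + 102 − 18·12 + 12^2 = £102. That is the break-even price.
For £21 ≤ P < £102 the firm produces at a loss; below £21 it shuts down.

Shutdown price = £21; break-even price = £102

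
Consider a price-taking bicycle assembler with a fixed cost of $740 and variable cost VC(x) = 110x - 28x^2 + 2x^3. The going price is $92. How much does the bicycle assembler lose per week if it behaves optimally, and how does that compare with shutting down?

AVC = 110 - 28x + 2x^2; min AVC = $12 at x = 7. Since P = $92 ≥ min AVC, the firm produces.
With MC = 110 - 56x + 6x^2, P = MC on the upward-sloping part at x* = 9.
TR = 92·9 = 828. TC = 740 + 180 = 920. Profit = 828 − 920 = -$92.
By producing, the firm covers all variable cost plus $648 of fixed cost; shutting down would lose the full $740.

Profit = -$92 at x = 9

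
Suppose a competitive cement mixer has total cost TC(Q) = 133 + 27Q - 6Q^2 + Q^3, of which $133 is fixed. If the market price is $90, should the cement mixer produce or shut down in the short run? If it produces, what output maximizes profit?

Produce at Q = 7

Strip out fixed cost: VC = 27Q - 6Q^2 + Q^3. Then AVC = 27 - 6Q + Q^2 and MC = 27 - 12Q + 3Q^2.
AVC is minimized where dAVC/dQ = -6 + 2Q = 0, at Q = 3; min AVC = 27 - 6·3 + 3^2 = $18.
Because $90 ≥ $18, revenue can cover variable cost; the firm operates.
P = MC gives -63 - 12Q + 3Q^2 = 0, with roots -3 and 7. Take the larger (rising MC): Q* = 7.
Check: AVC at Q = 7 is $34 ≤ P, so revenue covers variable cost.
Profit = P·Q − TC = 90·7 − 371 = $259.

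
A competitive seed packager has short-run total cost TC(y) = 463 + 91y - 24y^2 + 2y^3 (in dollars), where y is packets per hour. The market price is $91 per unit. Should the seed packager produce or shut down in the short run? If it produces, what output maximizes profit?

Produce at y = 8

Strip out fixed cost: VC = 91y - 24y^2 + 2y^3. Then AVC = 91 - 24y + 2y^2 and MC = 91 - 48y + 6y^2.
AVC hits its minimum where MC = AVC, at y = 6, giving min AVC = 91 - 24·6 + 2·6^2 = $19.
Because $91 ≥ $19, revenue can cover variable cost; the firm operates.
P = MC gives -48y + 6y^2 = 0, with roots 0 and 8. Take the larger (rising MC): y* = 8.
Check: AVC at y = 8 is $27 ≤ P, so revenue covers variable cost.
Profit = P·y − TC = 91·8 − 679 = $49.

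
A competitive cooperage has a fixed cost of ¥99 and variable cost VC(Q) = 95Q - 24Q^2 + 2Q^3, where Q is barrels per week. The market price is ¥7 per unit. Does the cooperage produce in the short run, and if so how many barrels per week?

From TC, MC = TC'(Q) = 95 - 48Q + 6Q^2 and AVC = VC/Q = 95 - 24Q + 2Q^2.
AVC hits its minimum where MC = AVC, at Q = 6, giving min AVC = 95 - 24·6 + 2·6^2 = ¥23.
With P < min AVC (¥7 < ¥23), every unit sold adds to the loss.
The firm minimizes its loss by shutting down and losing only its fixed cost of ¥99.

Shut down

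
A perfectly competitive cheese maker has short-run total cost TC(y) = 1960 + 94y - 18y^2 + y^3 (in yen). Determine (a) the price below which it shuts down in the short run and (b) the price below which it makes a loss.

Shutdown price = min AVC. AVC = 94 - 18y + y^2, with vertex at y = 9 and minimum ¥13.
ATC = 1960/y + 94 - 18y + y^2. Setting dATC/dy = −1960/y^2 − 18 + 2y = 0 gives y = 14 (since 2·14^3 − 18·14^2 = 1960).
min ATC = 1960/14 + 94 − 18·14 + 14^2 = ¥178. That is the break-even price.
Between these two prices the firm operates at a loss; above ¥178 it earns a profit.

Shutdown price = ¥13; break-even price = ¥178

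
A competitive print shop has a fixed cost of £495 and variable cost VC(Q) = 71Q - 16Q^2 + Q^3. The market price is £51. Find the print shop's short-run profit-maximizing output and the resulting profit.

AVC = 71 - 16Q + Q^2 has its minimum £7 at Q = 8; price £51 clears that bar, so the firm operates.
With MC = 71 - 32Q + 3Q^2, P = MC on the upward-sloping part at Q* = 10.
TR = 51·10 = 510. TC = 495 + 110 = 605. Profit = 510 − 605 = -£95.
By producing, the firm covers all variable cost plus £400 of fixed cost; shutting down would lose the full £495.

Profit = -£95 at Q = 10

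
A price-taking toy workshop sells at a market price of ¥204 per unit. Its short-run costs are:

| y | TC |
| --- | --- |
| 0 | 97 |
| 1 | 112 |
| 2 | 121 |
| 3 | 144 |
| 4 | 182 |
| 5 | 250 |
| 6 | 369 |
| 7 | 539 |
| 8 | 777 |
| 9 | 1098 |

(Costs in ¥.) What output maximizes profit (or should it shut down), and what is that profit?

Tabulate TR − TC: y=0: -97; y=1: 92; y=2: 287; y=3: 468; y=4: 634; y=5: 770; y=6: 855; y=7: 889; y=8: 855; y=9: 738.
Profit is maximized at y = 7. AVC there is 442/7 = ¥63.14 ≤ P, so producing beats shutting down (which would give -¥97).

y = 7; profit = ¥889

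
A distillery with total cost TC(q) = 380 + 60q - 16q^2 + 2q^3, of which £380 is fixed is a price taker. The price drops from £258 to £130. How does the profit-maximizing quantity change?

Output falls from 9 to 7

MC = 60 - 32q + 6q^2; the shutdown threshold is min AVC = £28 (at q = 4).
At P = £258 ≥ min AVC, set P = MC on the rising branch: q = 9.
At P = £130 ≥ min AVC, set P = MC: q = 7. The firm stays open but cuts output.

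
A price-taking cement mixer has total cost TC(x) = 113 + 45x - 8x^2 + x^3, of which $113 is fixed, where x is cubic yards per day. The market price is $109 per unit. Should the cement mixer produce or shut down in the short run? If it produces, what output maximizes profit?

Produce at x = 8

Variable cost is VC = 45x - 8x^2 + x^3, so AVC = VC/x = 45 - 8x + x^2 and MC = dTC/dx = 45 - 16x + 3x^2.
AVC is minimized where dAVC/dx = -8 + 2x = 0, at x = 4; min AVC = 45 - 8·4 + 4^2 = $29.
P = $109 exceeds min AVC = $29, so the firm stays open.
Solving P = MC: -64 - 16x + 3x^2 = 0 ⇒ x = -8/3 or 8. On the upward-sloping branch, x* = 8.
Check: AVC at x = 8 is $45 ≤ P, so revenue covers variable cost.
Profit = P·x − TC = 109·8 − 473 = $399.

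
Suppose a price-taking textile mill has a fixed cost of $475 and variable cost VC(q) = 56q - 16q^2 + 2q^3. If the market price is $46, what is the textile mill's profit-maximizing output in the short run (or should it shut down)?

Produce at q = 5

Variable cost is VC = 56q - 16q^2 + 2q^3, so AVC = VC/q = 56 - 16q + 2q^2 and MC = dTC/dq = 56 - 32q + 6q^2.
The AVC parabola has its vertex at q = 16/4 = 4, where AVC = 56 - 16·4 + 2·4^2 = $24.
Since P = $46 ≥ min AVC = $24, price covers variable cost and the firm should produce.
P = MC gives 10 - 32q + 6q^2 = 0, with roots 1/3 and 5. Take the larger (rising MC): q* = 5.
Check: AVC at q = 5 is $26 ≤ P, so revenue covers variable cost.
Profit = P·q − TC = 46·5 − 605 = -$375, a loss, but smaller than the $475 fixed cost the firm would lose by shutting down.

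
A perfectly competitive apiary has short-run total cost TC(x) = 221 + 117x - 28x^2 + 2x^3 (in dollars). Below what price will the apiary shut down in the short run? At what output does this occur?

$19 per unit, at x = 7

The firm shuts down when price falls below the minimum of average variable cost. AVC = VC/x = 117 - 28x + 2x^2.
dAVC/dx = -28 + 4x = 0 gives x = 7. min AVC = 117 - 28·7 + 2·7^2 = 19.
The firm shuts down for any P below $19.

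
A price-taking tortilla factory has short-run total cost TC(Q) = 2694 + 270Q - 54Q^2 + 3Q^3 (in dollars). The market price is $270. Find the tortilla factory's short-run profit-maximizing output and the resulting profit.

Profit = -$102 at Q = 12

AVC = 270 - 54Q + 3Q^2 has its minimum $27 at Q = 9; price $270 clears that bar, so the firm operates.
With MC = 270 - 108Q + 9Q^2, P = MC on the upward-sloping part at Q* = 12.
TR = 270·12 = 3240. TC = 2694 + 648 = 3342. Profit = 3240 − 3342 = -$102.
Shutting down would mean losing the fixed cost of $2694, so operating at a loss of $102 is better by $2592.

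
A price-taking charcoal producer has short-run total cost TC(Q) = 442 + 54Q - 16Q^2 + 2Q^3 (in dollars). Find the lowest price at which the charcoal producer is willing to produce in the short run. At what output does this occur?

The firm shuts down when price falls below the minimum of average variable cost. AVC = VC/Q = 54 - 16Q + 2Q^2.
dAVC/dQ = -16 + 4Q = 0 gives Q = 4. min AVC = 54 - 16·4 + 2·4^2 = 22.
So the shutdown price is $22.

$22 per unit, at Q = 4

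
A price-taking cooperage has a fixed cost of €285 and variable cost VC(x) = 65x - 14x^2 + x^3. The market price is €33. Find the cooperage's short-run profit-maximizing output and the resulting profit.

AVC = 65 - 14x + x^2; min AVC = €16 at x = 7. Since P = €33 ≥ min AVC, the firm produces.
With MC = 65 - 28x + 3x^2, P = MC on the upward-sloping part at x* = 8.
TR = 33·8 = 264. TC = 285 + 136 = 421. Profit = 264 − 421 = -€157.
Shutting down would mean losing the fixed cost of €285, so operating at a loss of €157 is better by €128.

Profit = -€157 at x = 8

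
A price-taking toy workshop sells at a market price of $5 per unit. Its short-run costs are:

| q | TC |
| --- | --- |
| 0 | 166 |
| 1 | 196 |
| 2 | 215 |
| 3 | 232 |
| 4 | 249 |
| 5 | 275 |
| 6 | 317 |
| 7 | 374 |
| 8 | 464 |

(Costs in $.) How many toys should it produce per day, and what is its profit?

Tabulate TR − TC: q=0: -166; q=1: -191; q=2: -205; q=3: -217; q=4: -229; q=5: -250; q=6: -287; q=7: -339; q=8: -424.
Profit is highest at q = 0. Equivalently, the lowest AVC in the table is 83/4 ≈ $20.75 at q = 4, and P = $5 falls below it — price never covers variable cost, so the firm shuts down and loses only its fixed cost.

q = 0 (shut down); profit = -$166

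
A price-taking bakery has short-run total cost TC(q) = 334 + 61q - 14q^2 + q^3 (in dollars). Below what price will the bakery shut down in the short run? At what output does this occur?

The shutdown price is the minimum of AVC. VC = 61q - 14q^2 + q^3, so AVC = 61 - 14q + q^2.
dAVC/dq = -14 + 2q = 0 gives q = 7. min AVC = 61 - 14·7 + 7^2 = 12.
The firm shuts down for any P below $12.

$12 per unit, at q = 7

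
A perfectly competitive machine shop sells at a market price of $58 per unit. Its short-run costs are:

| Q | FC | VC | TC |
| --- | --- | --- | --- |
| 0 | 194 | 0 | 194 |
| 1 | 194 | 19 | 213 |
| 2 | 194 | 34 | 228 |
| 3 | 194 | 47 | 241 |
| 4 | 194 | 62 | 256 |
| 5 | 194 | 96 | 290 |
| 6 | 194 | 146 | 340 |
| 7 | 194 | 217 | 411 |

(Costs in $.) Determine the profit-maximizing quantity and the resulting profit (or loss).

Q = 6; profit = $8

Tabulate TR − TC: Q=0: -194; Q=1: -155; Q=2: -112; Q=3: -67; Q=4: -24; Q=5: 0; Q=6: 8; Q=7: -5.
Profit is maximized at Q = 6. AVC there is 146/6 = $24.33 ≤ P, so producing beats shutting down (which would give -$194).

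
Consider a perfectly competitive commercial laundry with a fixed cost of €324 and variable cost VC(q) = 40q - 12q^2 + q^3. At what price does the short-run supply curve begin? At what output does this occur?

The firm shuts down when price falls below the minimum of average variable cost. AVC = VC/q = 40 - 12q + q^2.
At the minimum of AVC, MC = AVC. MC = 40 - 24q + 3q^2; setting MC = AVC gives 2q^2 - 12q = 0, so q = 6. min AVC = 4.
The firm shuts down for any P below €4.

€4 per unit, at q = 6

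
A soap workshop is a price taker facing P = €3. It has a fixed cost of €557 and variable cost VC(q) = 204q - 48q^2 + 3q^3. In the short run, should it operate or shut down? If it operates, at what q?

From TC, MC = TC'(q) = 204 - 96q + 9q^2 and AVC = VC/q = 204 - 48q + 3q^2.
AVC hits its minimum where MC = AVC, at q = 8, giving min AVC = 204 - 48·8 + 3·8^2 = €12.
P = €3 lies below min AVC = €12; no output level covers variable cost.
Best response: produce nothing and absorb the €557 fixed cost.

Shut down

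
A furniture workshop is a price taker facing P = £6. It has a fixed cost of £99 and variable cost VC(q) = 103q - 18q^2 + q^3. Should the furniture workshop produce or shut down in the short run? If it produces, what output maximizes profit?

From TC, MC = TC'(q) = 103 - 36q + 3q^2 and AVC = VC/q = 103 - 18q + q^2.
AVC hits its minimum where MC = AVC, at q = 9, giving min AVC = 103 - 18·9 + 9^2 = £22.
Since P = £6 < min AVC = £22, price fails to cover variable cost at any output.
The firm minimizes its loss by shutting down and losing only its fixed cost of £99.

Shut down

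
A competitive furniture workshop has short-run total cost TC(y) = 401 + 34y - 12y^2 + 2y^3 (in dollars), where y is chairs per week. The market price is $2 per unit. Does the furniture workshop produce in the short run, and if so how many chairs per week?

Shut down

Variable cost is VC = 34y - 12y^2 + 2y^3, so AVC = VC/y = 34 - 12y + 2y^2 and MC = dTC/dy = 34 - 24y + 6y^2.
AVC hits its minimum where MC = AVC, at y = 3, giving min AVC = 34 - 12·3 + 2·3^2 = $16.
With P < min AVC ($2 < $16), every unit sold adds to the loss.
Shutting down limits the loss to fixed cost, $401.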